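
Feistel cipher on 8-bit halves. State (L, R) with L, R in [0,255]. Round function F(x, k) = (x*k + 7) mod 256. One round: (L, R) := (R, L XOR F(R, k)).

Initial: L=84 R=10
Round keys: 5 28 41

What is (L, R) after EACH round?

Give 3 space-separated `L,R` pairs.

Round 1 (k=5): L=10 R=109
Round 2 (k=28): L=109 R=249
Round 3 (k=41): L=249 R=133

Answer: 10,109 109,249 249,133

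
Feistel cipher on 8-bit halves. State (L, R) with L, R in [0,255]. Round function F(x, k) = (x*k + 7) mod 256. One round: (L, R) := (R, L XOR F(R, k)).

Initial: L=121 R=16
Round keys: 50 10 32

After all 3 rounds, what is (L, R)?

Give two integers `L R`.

Round 1 (k=50): L=16 R=94
Round 2 (k=10): L=94 R=163
Round 3 (k=32): L=163 R=57

Answer: 163 57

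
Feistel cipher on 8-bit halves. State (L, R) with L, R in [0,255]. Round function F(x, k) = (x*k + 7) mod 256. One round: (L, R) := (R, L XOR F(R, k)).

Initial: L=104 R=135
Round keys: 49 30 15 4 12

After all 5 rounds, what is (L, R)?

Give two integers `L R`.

Round 1 (k=49): L=135 R=182
Round 2 (k=30): L=182 R=220
Round 3 (k=15): L=220 R=93
Round 4 (k=4): L=93 R=167
Round 5 (k=12): L=167 R=134

Answer: 167 134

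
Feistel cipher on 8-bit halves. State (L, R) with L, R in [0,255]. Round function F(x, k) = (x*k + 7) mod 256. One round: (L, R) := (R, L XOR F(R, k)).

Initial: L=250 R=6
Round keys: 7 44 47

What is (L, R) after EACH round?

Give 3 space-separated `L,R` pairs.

Round 1 (k=7): L=6 R=203
Round 2 (k=44): L=203 R=237
Round 3 (k=47): L=237 R=65

Answer: 6,203 203,237 237,65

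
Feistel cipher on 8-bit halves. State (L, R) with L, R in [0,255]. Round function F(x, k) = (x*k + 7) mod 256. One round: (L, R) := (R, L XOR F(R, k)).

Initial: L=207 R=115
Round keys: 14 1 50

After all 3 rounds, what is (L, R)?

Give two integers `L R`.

Round 1 (k=14): L=115 R=158
Round 2 (k=1): L=158 R=214
Round 3 (k=50): L=214 R=77

Answer: 214 77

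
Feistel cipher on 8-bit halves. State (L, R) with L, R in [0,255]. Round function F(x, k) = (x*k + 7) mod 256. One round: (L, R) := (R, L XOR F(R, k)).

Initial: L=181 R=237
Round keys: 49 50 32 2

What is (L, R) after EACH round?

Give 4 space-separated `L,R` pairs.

Round 1 (k=49): L=237 R=209
Round 2 (k=50): L=209 R=52
Round 3 (k=32): L=52 R=86
Round 4 (k=2): L=86 R=135

Answer: 237,209 209,52 52,86 86,135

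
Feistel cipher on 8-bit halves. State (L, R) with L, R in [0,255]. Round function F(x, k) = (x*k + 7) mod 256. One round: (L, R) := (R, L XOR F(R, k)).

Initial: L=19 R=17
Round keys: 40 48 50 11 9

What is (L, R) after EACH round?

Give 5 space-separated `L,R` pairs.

Round 1 (k=40): L=17 R=188
Round 2 (k=48): L=188 R=86
Round 3 (k=50): L=86 R=111
Round 4 (k=11): L=111 R=154
Round 5 (k=9): L=154 R=30

Answer: 17,188 188,86 86,111 111,154 154,30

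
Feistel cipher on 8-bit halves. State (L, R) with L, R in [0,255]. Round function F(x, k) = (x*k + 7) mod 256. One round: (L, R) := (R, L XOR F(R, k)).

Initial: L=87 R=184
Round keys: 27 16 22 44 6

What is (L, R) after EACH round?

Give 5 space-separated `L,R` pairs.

Round 1 (k=27): L=184 R=56
Round 2 (k=16): L=56 R=63
Round 3 (k=22): L=63 R=73
Round 4 (k=44): L=73 R=172
Round 5 (k=6): L=172 R=70

Answer: 184,56 56,63 63,73 73,172 172,70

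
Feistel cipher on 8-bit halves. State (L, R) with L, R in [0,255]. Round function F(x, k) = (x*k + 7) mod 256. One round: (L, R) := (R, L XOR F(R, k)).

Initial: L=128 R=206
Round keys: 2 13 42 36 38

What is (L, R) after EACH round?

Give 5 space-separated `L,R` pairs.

Answer: 206,35 35,0 0,36 36,23 23,85

Derivation:
Round 1 (k=2): L=206 R=35
Round 2 (k=13): L=35 R=0
Round 3 (k=42): L=0 R=36
Round 4 (k=36): L=36 R=23
Round 5 (k=38): L=23 R=85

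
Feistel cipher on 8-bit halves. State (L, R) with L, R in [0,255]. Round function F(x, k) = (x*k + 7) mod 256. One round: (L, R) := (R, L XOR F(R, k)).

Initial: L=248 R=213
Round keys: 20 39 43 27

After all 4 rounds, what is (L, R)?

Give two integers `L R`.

Answer: 9 131

Derivation:
Round 1 (k=20): L=213 R=83
Round 2 (k=39): L=83 R=121
Round 3 (k=43): L=121 R=9
Round 4 (k=27): L=9 R=131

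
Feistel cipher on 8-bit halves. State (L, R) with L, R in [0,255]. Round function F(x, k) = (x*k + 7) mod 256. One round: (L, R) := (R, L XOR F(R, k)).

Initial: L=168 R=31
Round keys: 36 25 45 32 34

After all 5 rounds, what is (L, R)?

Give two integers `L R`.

Answer: 162 232

Derivation:
Round 1 (k=36): L=31 R=203
Round 2 (k=25): L=203 R=197
Round 3 (k=45): L=197 R=99
Round 4 (k=32): L=99 R=162
Round 5 (k=34): L=162 R=232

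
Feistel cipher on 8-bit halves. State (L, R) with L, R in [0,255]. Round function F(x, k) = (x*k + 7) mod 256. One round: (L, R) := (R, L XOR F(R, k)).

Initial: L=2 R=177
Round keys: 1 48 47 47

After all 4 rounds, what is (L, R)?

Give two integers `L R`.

Answer: 107 250

Derivation:
Round 1 (k=1): L=177 R=186
Round 2 (k=48): L=186 R=86
Round 3 (k=47): L=86 R=107
Round 4 (k=47): L=107 R=250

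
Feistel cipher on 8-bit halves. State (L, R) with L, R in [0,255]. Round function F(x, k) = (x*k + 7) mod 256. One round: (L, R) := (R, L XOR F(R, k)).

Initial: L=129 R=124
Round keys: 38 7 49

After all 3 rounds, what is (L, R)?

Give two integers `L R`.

Round 1 (k=38): L=124 R=238
Round 2 (k=7): L=238 R=245
Round 3 (k=49): L=245 R=2

Answer: 245 2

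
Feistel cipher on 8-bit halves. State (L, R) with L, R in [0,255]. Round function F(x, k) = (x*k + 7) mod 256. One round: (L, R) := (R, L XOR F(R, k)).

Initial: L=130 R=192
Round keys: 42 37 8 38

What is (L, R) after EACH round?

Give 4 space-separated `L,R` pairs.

Answer: 192,5 5,0 0,2 2,83

Derivation:
Round 1 (k=42): L=192 R=5
Round 2 (k=37): L=5 R=0
Round 3 (k=8): L=0 R=2
Round 4 (k=38): L=2 R=83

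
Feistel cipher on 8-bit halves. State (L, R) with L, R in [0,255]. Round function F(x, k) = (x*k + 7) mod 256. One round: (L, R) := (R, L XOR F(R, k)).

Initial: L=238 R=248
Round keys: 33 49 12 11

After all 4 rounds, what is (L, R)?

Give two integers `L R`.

Answer: 86 9

Derivation:
Round 1 (k=33): L=248 R=17
Round 2 (k=49): L=17 R=176
Round 3 (k=12): L=176 R=86
Round 4 (k=11): L=86 R=9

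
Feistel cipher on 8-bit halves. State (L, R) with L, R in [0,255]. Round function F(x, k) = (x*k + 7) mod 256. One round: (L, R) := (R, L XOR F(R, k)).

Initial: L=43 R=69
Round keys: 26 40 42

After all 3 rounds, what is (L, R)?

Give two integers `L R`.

Answer: 18 217

Derivation:
Round 1 (k=26): L=69 R=34
Round 2 (k=40): L=34 R=18
Round 3 (k=42): L=18 R=217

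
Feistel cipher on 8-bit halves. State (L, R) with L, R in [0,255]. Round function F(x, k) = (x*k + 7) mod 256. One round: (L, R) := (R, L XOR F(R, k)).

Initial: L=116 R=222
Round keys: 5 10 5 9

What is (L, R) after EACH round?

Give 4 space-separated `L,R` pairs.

Answer: 222,41 41,127 127,171 171,117

Derivation:
Round 1 (k=5): L=222 R=41
Round 2 (k=10): L=41 R=127
Round 3 (k=5): L=127 R=171
Round 4 (k=9): L=171 R=117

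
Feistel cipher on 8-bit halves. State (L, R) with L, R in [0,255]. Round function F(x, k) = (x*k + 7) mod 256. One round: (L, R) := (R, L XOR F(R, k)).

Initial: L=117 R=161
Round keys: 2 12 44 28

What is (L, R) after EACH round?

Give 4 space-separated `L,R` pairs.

Round 1 (k=2): L=161 R=60
Round 2 (k=12): L=60 R=118
Round 3 (k=44): L=118 R=115
Round 4 (k=28): L=115 R=237

Answer: 161,60 60,118 118,115 115,237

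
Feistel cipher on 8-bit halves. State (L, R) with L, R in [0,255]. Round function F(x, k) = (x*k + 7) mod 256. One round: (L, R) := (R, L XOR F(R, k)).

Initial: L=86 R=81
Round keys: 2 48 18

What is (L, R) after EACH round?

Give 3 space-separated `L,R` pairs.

Round 1 (k=2): L=81 R=255
Round 2 (k=48): L=255 R=134
Round 3 (k=18): L=134 R=140

Answer: 81,255 255,134 134,140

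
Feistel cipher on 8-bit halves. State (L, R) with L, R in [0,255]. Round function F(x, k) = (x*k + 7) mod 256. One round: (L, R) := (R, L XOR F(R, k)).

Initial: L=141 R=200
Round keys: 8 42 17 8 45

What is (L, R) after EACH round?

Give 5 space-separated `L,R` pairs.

Round 1 (k=8): L=200 R=202
Round 2 (k=42): L=202 R=227
Round 3 (k=17): L=227 R=208
Round 4 (k=8): L=208 R=100
Round 5 (k=45): L=100 R=75

Answer: 200,202 202,227 227,208 208,100 100,75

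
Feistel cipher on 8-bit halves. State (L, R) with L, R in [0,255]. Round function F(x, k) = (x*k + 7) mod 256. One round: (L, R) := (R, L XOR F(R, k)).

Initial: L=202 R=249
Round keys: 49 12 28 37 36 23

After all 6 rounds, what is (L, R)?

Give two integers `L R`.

Answer: 202 187

Derivation:
Round 1 (k=49): L=249 R=122
Round 2 (k=12): L=122 R=70
Round 3 (k=28): L=70 R=213
Round 4 (k=37): L=213 R=150
Round 5 (k=36): L=150 R=202
Round 6 (k=23): L=202 R=187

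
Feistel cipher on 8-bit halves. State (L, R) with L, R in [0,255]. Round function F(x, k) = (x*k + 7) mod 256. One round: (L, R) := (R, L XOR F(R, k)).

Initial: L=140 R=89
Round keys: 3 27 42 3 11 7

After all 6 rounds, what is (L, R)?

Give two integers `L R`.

Answer: 188 97

Derivation:
Round 1 (k=3): L=89 R=158
Round 2 (k=27): L=158 R=232
Round 3 (k=42): L=232 R=137
Round 4 (k=3): L=137 R=74
Round 5 (k=11): L=74 R=188
Round 6 (k=7): L=188 R=97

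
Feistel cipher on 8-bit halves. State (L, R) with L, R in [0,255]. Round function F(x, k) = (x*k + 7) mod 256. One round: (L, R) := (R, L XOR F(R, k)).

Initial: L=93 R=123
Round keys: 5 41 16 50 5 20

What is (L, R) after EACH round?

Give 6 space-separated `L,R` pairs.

Answer: 123,51 51,73 73,164 164,70 70,193 193,93

Derivation:
Round 1 (k=5): L=123 R=51
Round 2 (k=41): L=51 R=73
Round 3 (k=16): L=73 R=164
Round 4 (k=50): L=164 R=70
Round 5 (k=5): L=70 R=193
Round 6 (k=20): L=193 R=93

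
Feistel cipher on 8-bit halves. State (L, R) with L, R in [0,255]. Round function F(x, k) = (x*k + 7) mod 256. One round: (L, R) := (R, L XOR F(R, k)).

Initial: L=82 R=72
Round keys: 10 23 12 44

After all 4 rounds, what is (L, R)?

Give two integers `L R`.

Answer: 218 205

Derivation:
Round 1 (k=10): L=72 R=133
Round 2 (k=23): L=133 R=178
Round 3 (k=12): L=178 R=218
Round 4 (k=44): L=218 R=205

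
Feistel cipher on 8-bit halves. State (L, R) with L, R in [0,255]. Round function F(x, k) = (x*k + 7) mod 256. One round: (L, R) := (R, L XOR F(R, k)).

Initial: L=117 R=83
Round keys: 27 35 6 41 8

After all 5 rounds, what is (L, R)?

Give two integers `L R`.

Answer: 162 255

Derivation:
Round 1 (k=27): L=83 R=189
Round 2 (k=35): L=189 R=141
Round 3 (k=6): L=141 R=232
Round 4 (k=41): L=232 R=162
Round 5 (k=8): L=162 R=255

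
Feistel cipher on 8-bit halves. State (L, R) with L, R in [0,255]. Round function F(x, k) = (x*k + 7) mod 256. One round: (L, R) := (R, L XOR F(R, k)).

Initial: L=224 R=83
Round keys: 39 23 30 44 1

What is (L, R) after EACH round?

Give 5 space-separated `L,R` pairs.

Answer: 83,76 76,136 136,187 187,163 163,17

Derivation:
Round 1 (k=39): L=83 R=76
Round 2 (k=23): L=76 R=136
Round 3 (k=30): L=136 R=187
Round 4 (k=44): L=187 R=163
Round 5 (k=1): L=163 R=17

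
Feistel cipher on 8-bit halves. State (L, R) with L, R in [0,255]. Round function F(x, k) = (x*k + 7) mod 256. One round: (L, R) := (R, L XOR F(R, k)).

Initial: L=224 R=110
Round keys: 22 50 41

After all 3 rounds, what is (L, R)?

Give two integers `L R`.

Answer: 35 57

Derivation:
Round 1 (k=22): L=110 R=155
Round 2 (k=50): L=155 R=35
Round 3 (k=41): L=35 R=57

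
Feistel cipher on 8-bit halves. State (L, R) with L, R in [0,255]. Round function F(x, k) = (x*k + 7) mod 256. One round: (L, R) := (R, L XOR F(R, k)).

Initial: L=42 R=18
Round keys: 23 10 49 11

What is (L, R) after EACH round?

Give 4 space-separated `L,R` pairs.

Round 1 (k=23): L=18 R=143
Round 2 (k=10): L=143 R=143
Round 3 (k=49): L=143 R=233
Round 4 (k=11): L=233 R=133

Answer: 18,143 143,143 143,233 233,133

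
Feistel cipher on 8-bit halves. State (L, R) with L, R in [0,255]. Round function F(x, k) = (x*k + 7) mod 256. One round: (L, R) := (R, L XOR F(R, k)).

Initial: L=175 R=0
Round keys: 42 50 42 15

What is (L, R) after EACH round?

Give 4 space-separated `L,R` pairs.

Round 1 (k=42): L=0 R=168
Round 2 (k=50): L=168 R=215
Round 3 (k=42): L=215 R=229
Round 4 (k=15): L=229 R=165

Answer: 0,168 168,215 215,229 229,165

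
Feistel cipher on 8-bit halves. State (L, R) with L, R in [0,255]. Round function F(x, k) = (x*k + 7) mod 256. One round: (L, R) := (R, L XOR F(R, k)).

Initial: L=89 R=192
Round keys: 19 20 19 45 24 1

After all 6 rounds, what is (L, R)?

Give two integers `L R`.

Round 1 (k=19): L=192 R=30
Round 2 (k=20): L=30 R=159
Round 3 (k=19): L=159 R=202
Round 4 (k=45): L=202 R=22
Round 5 (k=24): L=22 R=221
Round 6 (k=1): L=221 R=242

Answer: 221 242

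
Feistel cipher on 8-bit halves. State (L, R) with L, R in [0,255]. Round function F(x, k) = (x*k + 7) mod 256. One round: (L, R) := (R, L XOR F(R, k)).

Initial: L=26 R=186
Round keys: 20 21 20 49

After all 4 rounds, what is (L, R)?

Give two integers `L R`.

Answer: 26 251

Derivation:
Round 1 (k=20): L=186 R=149
Round 2 (k=21): L=149 R=250
Round 3 (k=20): L=250 R=26
Round 4 (k=49): L=26 R=251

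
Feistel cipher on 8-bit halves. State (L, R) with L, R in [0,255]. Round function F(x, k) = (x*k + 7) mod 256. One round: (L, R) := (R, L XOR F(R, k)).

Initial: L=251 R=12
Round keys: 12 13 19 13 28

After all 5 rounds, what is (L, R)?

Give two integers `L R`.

Answer: 160 79

Derivation:
Round 1 (k=12): L=12 R=108
Round 2 (k=13): L=108 R=143
Round 3 (k=19): L=143 R=200
Round 4 (k=13): L=200 R=160
Round 5 (k=28): L=160 R=79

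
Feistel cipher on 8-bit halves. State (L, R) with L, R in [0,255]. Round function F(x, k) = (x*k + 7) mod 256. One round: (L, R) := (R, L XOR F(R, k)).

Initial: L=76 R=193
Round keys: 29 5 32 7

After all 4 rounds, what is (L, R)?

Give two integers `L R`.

Answer: 111 158

Derivation:
Round 1 (k=29): L=193 R=168
Round 2 (k=5): L=168 R=142
Round 3 (k=32): L=142 R=111
Round 4 (k=7): L=111 R=158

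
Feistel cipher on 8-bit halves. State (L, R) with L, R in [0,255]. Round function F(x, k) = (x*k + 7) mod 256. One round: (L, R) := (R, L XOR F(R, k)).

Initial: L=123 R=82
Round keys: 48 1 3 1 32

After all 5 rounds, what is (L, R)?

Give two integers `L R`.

Round 1 (k=48): L=82 R=28
Round 2 (k=1): L=28 R=113
Round 3 (k=3): L=113 R=70
Round 4 (k=1): L=70 R=60
Round 5 (k=32): L=60 R=193

Answer: 60 193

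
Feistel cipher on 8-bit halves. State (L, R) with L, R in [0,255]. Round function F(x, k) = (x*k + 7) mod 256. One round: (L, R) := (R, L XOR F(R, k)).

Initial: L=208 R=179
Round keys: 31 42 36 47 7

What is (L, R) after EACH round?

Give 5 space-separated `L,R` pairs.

Round 1 (k=31): L=179 R=100
Round 2 (k=42): L=100 R=220
Round 3 (k=36): L=220 R=147
Round 4 (k=47): L=147 R=216
Round 5 (k=7): L=216 R=124

Answer: 179,100 100,220 220,147 147,216 216,124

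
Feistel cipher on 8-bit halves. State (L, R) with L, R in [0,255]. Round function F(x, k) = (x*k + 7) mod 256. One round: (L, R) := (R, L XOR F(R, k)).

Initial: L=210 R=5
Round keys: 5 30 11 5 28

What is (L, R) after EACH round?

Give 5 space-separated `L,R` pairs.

Round 1 (k=5): L=5 R=242
Round 2 (k=30): L=242 R=102
Round 3 (k=11): L=102 R=155
Round 4 (k=5): L=155 R=104
Round 5 (k=28): L=104 R=252

Answer: 5,242 242,102 102,155 155,104 104,252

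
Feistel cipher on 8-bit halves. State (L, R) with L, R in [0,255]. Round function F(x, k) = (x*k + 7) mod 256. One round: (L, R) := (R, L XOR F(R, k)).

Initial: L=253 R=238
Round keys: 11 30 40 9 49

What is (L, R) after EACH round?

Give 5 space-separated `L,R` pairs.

Answer: 238,188 188,225 225,147 147,211 211,249

Derivation:
Round 1 (k=11): L=238 R=188
Round 2 (k=30): L=188 R=225
Round 3 (k=40): L=225 R=147
Round 4 (k=9): L=147 R=211
Round 5 (k=49): L=211 R=249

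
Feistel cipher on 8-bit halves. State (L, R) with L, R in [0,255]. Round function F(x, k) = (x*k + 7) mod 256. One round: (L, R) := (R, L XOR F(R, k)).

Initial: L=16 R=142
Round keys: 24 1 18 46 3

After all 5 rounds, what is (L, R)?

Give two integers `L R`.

Answer: 71 28

Derivation:
Round 1 (k=24): L=142 R=71
Round 2 (k=1): L=71 R=192
Round 3 (k=18): L=192 R=192
Round 4 (k=46): L=192 R=71
Round 5 (k=3): L=71 R=28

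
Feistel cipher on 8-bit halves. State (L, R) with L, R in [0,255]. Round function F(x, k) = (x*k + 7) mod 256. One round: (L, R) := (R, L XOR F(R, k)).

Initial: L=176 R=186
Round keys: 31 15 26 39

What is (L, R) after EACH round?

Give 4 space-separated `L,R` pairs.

Answer: 186,61 61,32 32,122 122,189

Derivation:
Round 1 (k=31): L=186 R=61
Round 2 (k=15): L=61 R=32
Round 3 (k=26): L=32 R=122
Round 4 (k=39): L=122 R=189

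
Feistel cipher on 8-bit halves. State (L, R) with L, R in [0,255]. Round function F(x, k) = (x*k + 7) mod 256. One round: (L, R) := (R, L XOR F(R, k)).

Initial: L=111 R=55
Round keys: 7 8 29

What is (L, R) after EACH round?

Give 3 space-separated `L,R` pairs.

Round 1 (k=7): L=55 R=231
Round 2 (k=8): L=231 R=8
Round 3 (k=29): L=8 R=8

Answer: 55,231 231,8 8,8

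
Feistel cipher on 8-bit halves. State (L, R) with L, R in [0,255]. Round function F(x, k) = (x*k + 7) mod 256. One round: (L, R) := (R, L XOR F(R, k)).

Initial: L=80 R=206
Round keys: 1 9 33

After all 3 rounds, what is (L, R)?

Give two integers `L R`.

Round 1 (k=1): L=206 R=133
Round 2 (k=9): L=133 R=122
Round 3 (k=33): L=122 R=68

Answer: 122 68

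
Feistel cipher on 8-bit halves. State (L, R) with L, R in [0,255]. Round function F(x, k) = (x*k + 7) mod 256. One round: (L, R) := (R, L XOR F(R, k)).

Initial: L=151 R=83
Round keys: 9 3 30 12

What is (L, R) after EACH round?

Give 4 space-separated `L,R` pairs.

Round 1 (k=9): L=83 R=101
Round 2 (k=3): L=101 R=101
Round 3 (k=30): L=101 R=184
Round 4 (k=12): L=184 R=194

Answer: 83,101 101,101 101,184 184,194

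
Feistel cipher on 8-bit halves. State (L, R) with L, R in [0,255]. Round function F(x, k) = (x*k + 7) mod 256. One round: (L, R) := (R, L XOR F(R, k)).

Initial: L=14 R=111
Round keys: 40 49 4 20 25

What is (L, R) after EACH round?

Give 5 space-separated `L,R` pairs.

Answer: 111,81 81,231 231,242 242,8 8,61

Derivation:
Round 1 (k=40): L=111 R=81
Round 2 (k=49): L=81 R=231
Round 3 (k=4): L=231 R=242
Round 4 (k=20): L=242 R=8
Round 5 (k=25): L=8 R=61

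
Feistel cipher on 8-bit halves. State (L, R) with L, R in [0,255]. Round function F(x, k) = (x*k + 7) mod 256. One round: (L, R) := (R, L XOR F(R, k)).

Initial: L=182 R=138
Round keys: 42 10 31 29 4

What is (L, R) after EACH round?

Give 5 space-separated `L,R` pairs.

Round 1 (k=42): L=138 R=29
Round 2 (k=10): L=29 R=163
Round 3 (k=31): L=163 R=217
Round 4 (k=29): L=217 R=63
Round 5 (k=4): L=63 R=218

Answer: 138,29 29,163 163,217 217,63 63,218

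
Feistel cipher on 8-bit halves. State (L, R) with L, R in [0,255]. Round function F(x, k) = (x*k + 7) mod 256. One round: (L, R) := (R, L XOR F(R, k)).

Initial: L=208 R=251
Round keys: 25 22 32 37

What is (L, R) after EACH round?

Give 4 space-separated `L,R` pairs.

Round 1 (k=25): L=251 R=90
Round 2 (k=22): L=90 R=56
Round 3 (k=32): L=56 R=93
Round 4 (k=37): L=93 R=64

Answer: 251,90 90,56 56,93 93,64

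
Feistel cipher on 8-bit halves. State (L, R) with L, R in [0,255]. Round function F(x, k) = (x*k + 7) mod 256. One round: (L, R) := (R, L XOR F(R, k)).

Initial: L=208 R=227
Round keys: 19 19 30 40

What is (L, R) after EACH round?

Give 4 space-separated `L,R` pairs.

Answer: 227,48 48,116 116,175 175,43

Derivation:
Round 1 (k=19): L=227 R=48
Round 2 (k=19): L=48 R=116
Round 3 (k=30): L=116 R=175
Round 4 (k=40): L=175 R=43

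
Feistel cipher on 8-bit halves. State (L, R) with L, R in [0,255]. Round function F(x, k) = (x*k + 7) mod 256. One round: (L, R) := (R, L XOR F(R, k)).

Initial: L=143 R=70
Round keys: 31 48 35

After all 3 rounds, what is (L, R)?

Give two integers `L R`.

Round 1 (k=31): L=70 R=14
Round 2 (k=48): L=14 R=225
Round 3 (k=35): L=225 R=196

Answer: 225 196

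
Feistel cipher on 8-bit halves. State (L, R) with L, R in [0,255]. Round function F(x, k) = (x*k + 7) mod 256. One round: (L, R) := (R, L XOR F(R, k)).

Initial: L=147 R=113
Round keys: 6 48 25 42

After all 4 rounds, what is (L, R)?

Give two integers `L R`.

Answer: 211 115

Derivation:
Round 1 (k=6): L=113 R=62
Round 2 (k=48): L=62 R=214
Round 3 (k=25): L=214 R=211
Round 4 (k=42): L=211 R=115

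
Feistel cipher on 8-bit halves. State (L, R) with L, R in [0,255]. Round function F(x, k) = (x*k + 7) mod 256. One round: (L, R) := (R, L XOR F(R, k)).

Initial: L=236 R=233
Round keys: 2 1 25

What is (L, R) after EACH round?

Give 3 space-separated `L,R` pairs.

Round 1 (k=2): L=233 R=53
Round 2 (k=1): L=53 R=213
Round 3 (k=25): L=213 R=225

Answer: 233,53 53,213 213,225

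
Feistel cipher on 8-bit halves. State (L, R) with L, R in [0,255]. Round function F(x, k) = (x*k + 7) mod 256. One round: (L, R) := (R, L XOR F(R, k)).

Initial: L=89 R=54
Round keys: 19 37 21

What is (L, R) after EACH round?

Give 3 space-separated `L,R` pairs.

Round 1 (k=19): L=54 R=80
Round 2 (k=37): L=80 R=161
Round 3 (k=21): L=161 R=108

Answer: 54,80 80,161 161,108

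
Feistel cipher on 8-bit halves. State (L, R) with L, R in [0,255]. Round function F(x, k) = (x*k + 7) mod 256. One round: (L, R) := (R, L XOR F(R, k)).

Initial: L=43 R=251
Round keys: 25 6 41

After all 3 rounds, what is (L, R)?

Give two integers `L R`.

Round 1 (k=25): L=251 R=161
Round 2 (k=6): L=161 R=54
Round 3 (k=41): L=54 R=12

Answer: 54 12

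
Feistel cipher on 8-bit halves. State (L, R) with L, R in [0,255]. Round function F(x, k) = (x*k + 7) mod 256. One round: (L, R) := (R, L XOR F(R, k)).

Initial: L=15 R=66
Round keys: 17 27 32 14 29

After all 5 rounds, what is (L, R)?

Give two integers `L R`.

Answer: 158 236

Derivation:
Round 1 (k=17): L=66 R=102
Round 2 (k=27): L=102 R=139
Round 3 (k=32): L=139 R=1
Round 4 (k=14): L=1 R=158
Round 5 (k=29): L=158 R=236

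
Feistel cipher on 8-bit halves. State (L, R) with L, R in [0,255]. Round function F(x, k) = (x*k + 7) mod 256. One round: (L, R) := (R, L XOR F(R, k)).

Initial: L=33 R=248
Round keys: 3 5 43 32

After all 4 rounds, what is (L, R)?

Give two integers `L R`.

Round 1 (k=3): L=248 R=206
Round 2 (k=5): L=206 R=245
Round 3 (k=43): L=245 R=224
Round 4 (k=32): L=224 R=242

Answer: 224 242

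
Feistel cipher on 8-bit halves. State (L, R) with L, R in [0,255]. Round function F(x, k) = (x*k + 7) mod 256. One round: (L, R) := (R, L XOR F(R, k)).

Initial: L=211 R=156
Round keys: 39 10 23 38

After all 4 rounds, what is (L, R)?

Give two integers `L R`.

Answer: 188 132

Derivation:
Round 1 (k=39): L=156 R=24
Round 2 (k=10): L=24 R=107
Round 3 (k=23): L=107 R=188
Round 4 (k=38): L=188 R=132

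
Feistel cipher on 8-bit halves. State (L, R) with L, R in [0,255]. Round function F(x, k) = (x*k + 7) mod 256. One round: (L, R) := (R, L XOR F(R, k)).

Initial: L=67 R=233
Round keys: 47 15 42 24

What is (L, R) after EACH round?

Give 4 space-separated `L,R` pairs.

Round 1 (k=47): L=233 R=141
Round 2 (k=15): L=141 R=163
Round 3 (k=42): L=163 R=72
Round 4 (k=24): L=72 R=100

Answer: 233,141 141,163 163,72 72,100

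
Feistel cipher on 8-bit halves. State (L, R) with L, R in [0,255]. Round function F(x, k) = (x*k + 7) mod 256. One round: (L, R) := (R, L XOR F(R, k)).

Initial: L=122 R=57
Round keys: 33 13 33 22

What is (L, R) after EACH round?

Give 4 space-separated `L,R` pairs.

Answer: 57,26 26,96 96,125 125,165

Derivation:
Round 1 (k=33): L=57 R=26
Round 2 (k=13): L=26 R=96
Round 3 (k=33): L=96 R=125
Round 4 (k=22): L=125 R=165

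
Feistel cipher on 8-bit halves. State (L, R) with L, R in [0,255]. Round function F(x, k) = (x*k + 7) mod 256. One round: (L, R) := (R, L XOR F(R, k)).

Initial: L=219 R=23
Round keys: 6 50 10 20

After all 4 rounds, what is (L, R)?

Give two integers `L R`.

Answer: 117 71

Derivation:
Round 1 (k=6): L=23 R=74
Round 2 (k=50): L=74 R=108
Round 3 (k=10): L=108 R=117
Round 4 (k=20): L=117 R=71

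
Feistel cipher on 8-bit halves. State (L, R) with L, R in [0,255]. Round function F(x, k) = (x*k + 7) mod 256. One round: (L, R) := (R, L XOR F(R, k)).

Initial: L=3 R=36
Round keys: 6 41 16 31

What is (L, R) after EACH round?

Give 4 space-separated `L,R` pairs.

Answer: 36,220 220,103 103,171 171,219

Derivation:
Round 1 (k=6): L=36 R=220
Round 2 (k=41): L=220 R=103
Round 3 (k=16): L=103 R=171
Round 4 (k=31): L=171 R=219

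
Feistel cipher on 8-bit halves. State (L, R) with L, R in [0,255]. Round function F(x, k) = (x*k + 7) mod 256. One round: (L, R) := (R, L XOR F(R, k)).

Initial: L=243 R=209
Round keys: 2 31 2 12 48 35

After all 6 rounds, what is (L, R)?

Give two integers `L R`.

Answer: 242 226

Derivation:
Round 1 (k=2): L=209 R=90
Round 2 (k=31): L=90 R=60
Round 3 (k=2): L=60 R=37
Round 4 (k=12): L=37 R=255
Round 5 (k=48): L=255 R=242
Round 6 (k=35): L=242 R=226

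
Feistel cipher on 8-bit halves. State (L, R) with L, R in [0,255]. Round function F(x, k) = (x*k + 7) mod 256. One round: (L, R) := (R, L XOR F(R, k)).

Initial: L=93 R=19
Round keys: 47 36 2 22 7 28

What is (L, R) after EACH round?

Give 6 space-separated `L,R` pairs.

Answer: 19,217 217,152 152,238 238,227 227,210 210,28

Derivation:
Round 1 (k=47): L=19 R=217
Round 2 (k=36): L=217 R=152
Round 3 (k=2): L=152 R=238
Round 4 (k=22): L=238 R=227
Round 5 (k=7): L=227 R=210
Round 6 (k=28): L=210 R=28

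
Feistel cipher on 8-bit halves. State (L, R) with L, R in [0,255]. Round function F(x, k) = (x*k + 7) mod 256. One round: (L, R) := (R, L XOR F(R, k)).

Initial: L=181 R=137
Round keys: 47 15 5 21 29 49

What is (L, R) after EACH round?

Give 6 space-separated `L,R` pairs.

Answer: 137,155 155,149 149,107 107,91 91,61 61,239

Derivation:
Round 1 (k=47): L=137 R=155
Round 2 (k=15): L=155 R=149
Round 3 (k=5): L=149 R=107
Round 4 (k=21): L=107 R=91
Round 5 (k=29): L=91 R=61
Round 6 (k=49): L=61 R=239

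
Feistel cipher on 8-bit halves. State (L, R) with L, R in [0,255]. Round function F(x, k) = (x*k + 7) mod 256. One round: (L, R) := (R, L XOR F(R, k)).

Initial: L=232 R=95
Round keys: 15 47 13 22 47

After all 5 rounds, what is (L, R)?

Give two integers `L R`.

Round 1 (k=15): L=95 R=112
Round 2 (k=47): L=112 R=200
Round 3 (k=13): L=200 R=95
Round 4 (k=22): L=95 R=249
Round 5 (k=47): L=249 R=225

Answer: 249 225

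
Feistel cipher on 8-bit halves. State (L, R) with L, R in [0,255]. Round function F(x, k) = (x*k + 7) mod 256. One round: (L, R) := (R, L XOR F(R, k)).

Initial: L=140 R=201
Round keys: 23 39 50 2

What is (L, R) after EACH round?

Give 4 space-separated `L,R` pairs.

Round 1 (k=23): L=201 R=154
Round 2 (k=39): L=154 R=180
Round 3 (k=50): L=180 R=181
Round 4 (k=2): L=181 R=197

Answer: 201,154 154,180 180,181 181,197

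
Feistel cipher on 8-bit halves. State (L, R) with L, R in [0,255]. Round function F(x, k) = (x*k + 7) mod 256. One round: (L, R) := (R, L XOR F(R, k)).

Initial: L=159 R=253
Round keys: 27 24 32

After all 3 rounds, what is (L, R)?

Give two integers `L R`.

Round 1 (k=27): L=253 R=41
Round 2 (k=24): L=41 R=34
Round 3 (k=32): L=34 R=110

Answer: 34 110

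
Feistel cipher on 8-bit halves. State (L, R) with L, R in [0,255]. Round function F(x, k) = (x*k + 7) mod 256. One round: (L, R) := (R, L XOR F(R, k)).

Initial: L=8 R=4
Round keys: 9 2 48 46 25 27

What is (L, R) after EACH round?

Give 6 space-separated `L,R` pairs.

Round 1 (k=9): L=4 R=35
Round 2 (k=2): L=35 R=73
Round 3 (k=48): L=73 R=148
Round 4 (k=46): L=148 R=214
Round 5 (k=25): L=214 R=121
Round 6 (k=27): L=121 R=28

Answer: 4,35 35,73 73,148 148,214 214,121 121,28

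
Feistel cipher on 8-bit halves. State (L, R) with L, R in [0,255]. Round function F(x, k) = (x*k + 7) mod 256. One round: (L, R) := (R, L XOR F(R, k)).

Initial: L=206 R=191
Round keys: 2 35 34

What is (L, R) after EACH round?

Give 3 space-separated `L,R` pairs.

Answer: 191,75 75,247 247,158

Derivation:
Round 1 (k=2): L=191 R=75
Round 2 (k=35): L=75 R=247
Round 3 (k=34): L=247 R=158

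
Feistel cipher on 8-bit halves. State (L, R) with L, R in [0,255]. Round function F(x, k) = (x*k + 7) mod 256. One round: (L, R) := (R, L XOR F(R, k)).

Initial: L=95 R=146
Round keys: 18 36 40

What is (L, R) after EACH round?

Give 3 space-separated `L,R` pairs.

Round 1 (k=18): L=146 R=20
Round 2 (k=36): L=20 R=69
Round 3 (k=40): L=69 R=219

Answer: 146,20 20,69 69,219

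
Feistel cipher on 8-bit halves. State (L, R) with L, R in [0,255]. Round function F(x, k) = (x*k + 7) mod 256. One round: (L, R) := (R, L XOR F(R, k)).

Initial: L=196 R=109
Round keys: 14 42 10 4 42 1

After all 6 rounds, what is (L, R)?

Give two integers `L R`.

Answer: 99 121

Derivation:
Round 1 (k=14): L=109 R=57
Round 2 (k=42): L=57 R=12
Round 3 (k=10): L=12 R=70
Round 4 (k=4): L=70 R=19
Round 5 (k=42): L=19 R=99
Round 6 (k=1): L=99 R=121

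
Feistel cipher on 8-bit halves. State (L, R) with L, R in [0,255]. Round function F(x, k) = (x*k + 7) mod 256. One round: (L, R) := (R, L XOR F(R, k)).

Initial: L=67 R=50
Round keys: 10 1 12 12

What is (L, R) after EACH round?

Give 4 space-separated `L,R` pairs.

Answer: 50,184 184,141 141,27 27,198

Derivation:
Round 1 (k=10): L=50 R=184
Round 2 (k=1): L=184 R=141
Round 3 (k=12): L=141 R=27
Round 4 (k=12): L=27 R=198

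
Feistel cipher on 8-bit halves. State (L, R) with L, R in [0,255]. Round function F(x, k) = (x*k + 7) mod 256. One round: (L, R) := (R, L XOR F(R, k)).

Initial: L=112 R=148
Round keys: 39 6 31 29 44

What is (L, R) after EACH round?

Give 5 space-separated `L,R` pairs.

Answer: 148,227 227,205 205,57 57,177 177,74

Derivation:
Round 1 (k=39): L=148 R=227
Round 2 (k=6): L=227 R=205
Round 3 (k=31): L=205 R=57
Round 4 (k=29): L=57 R=177
Round 5 (k=44): L=177 R=74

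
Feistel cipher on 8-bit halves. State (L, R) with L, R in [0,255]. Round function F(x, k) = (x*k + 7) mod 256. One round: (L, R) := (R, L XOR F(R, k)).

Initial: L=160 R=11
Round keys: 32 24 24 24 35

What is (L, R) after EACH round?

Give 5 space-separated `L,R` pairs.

Round 1 (k=32): L=11 R=199
Round 2 (k=24): L=199 R=164
Round 3 (k=24): L=164 R=160
Round 4 (k=24): L=160 R=163
Round 5 (k=35): L=163 R=240

Answer: 11,199 199,164 164,160 160,163 163,240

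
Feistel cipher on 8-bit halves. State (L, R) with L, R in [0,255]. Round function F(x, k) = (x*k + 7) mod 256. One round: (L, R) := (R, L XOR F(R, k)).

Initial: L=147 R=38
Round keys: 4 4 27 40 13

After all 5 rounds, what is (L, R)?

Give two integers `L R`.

Answer: 166 171

Derivation:
Round 1 (k=4): L=38 R=12
Round 2 (k=4): L=12 R=17
Round 3 (k=27): L=17 R=222
Round 4 (k=40): L=222 R=166
Round 5 (k=13): L=166 R=171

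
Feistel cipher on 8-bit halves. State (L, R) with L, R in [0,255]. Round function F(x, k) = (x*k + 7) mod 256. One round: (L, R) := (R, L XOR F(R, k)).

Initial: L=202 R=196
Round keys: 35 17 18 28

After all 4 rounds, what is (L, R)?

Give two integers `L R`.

Answer: 54 155

Derivation:
Round 1 (k=35): L=196 R=25
Round 2 (k=17): L=25 R=116
Round 3 (k=18): L=116 R=54
Round 4 (k=28): L=54 R=155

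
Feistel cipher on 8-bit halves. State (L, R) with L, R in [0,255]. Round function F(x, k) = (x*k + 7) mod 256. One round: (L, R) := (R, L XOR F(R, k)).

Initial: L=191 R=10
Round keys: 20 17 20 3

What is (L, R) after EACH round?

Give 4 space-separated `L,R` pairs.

Round 1 (k=20): L=10 R=112
Round 2 (k=17): L=112 R=125
Round 3 (k=20): L=125 R=187
Round 4 (k=3): L=187 R=69

Answer: 10,112 112,125 125,187 187,69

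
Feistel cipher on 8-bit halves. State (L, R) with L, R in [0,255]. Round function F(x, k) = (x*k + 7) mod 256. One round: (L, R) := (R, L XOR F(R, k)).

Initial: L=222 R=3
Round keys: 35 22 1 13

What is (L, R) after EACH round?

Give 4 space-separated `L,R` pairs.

Answer: 3,174 174,248 248,81 81,220

Derivation:
Round 1 (k=35): L=3 R=174
Round 2 (k=22): L=174 R=248
Round 3 (k=1): L=248 R=81
Round 4 (k=13): L=81 R=220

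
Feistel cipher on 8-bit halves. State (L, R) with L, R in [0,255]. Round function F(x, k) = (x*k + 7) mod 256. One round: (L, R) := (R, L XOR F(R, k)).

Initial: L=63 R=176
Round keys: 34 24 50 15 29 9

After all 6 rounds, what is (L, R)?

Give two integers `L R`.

Round 1 (k=34): L=176 R=88
Round 2 (k=24): L=88 R=247
Round 3 (k=50): L=247 R=29
Round 4 (k=15): L=29 R=77
Round 5 (k=29): L=77 R=221
Round 6 (k=9): L=221 R=129

Answer: 221 129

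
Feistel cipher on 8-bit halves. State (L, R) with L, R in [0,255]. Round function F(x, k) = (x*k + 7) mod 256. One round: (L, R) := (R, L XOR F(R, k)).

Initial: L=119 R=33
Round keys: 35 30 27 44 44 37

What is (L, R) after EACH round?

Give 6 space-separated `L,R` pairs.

Answer: 33,253 253,140 140,54 54,195 195,189 189,155

Derivation:
Round 1 (k=35): L=33 R=253
Round 2 (k=30): L=253 R=140
Round 3 (k=27): L=140 R=54
Round 4 (k=44): L=54 R=195
Round 5 (k=44): L=195 R=189
Round 6 (k=37): L=189 R=155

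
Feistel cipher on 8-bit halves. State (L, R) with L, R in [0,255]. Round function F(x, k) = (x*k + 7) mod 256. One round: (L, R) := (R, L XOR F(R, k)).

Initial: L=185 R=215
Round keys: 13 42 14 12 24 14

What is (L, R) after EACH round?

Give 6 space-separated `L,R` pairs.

Round 1 (k=13): L=215 R=75
Round 2 (k=42): L=75 R=130
Round 3 (k=14): L=130 R=104
Round 4 (k=12): L=104 R=101
Round 5 (k=24): L=101 R=23
Round 6 (k=14): L=23 R=44

Answer: 215,75 75,130 130,104 104,101 101,23 23,44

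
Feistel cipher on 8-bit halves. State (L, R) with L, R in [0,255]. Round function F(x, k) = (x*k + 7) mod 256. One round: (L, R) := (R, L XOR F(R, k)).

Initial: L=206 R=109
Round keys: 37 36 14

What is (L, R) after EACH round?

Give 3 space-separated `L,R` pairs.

Round 1 (k=37): L=109 R=6
Round 2 (k=36): L=6 R=178
Round 3 (k=14): L=178 R=197

Answer: 109,6 6,178 178,197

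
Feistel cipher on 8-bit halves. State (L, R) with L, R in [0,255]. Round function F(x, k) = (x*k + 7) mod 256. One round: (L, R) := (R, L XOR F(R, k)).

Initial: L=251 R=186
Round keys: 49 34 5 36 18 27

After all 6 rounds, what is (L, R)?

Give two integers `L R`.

Answer: 181 64

Derivation:
Round 1 (k=49): L=186 R=90
Round 2 (k=34): L=90 R=65
Round 3 (k=5): L=65 R=22
Round 4 (k=36): L=22 R=94
Round 5 (k=18): L=94 R=181
Round 6 (k=27): L=181 R=64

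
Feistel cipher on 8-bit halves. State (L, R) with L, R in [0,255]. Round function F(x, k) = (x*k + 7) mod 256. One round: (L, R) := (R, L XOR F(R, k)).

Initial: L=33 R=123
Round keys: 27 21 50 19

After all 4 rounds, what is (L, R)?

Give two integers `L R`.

Answer: 196 84

Derivation:
Round 1 (k=27): L=123 R=33
Round 2 (k=21): L=33 R=199
Round 3 (k=50): L=199 R=196
Round 4 (k=19): L=196 R=84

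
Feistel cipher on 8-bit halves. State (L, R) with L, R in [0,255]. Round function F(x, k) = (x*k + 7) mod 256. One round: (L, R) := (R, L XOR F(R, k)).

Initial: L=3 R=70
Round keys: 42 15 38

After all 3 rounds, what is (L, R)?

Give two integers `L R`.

Answer: 193 45

Derivation:
Round 1 (k=42): L=70 R=128
Round 2 (k=15): L=128 R=193
Round 3 (k=38): L=193 R=45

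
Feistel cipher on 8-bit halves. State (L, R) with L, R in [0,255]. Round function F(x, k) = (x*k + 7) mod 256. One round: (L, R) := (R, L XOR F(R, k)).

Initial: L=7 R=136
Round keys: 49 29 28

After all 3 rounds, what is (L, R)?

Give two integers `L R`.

Answer: 103 67

Derivation:
Round 1 (k=49): L=136 R=8
Round 2 (k=29): L=8 R=103
Round 3 (k=28): L=103 R=67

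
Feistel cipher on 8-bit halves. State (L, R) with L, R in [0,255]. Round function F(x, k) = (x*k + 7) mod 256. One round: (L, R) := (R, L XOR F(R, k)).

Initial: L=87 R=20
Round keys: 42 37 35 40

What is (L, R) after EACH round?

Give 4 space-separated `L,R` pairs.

Round 1 (k=42): L=20 R=24
Round 2 (k=37): L=24 R=107
Round 3 (k=35): L=107 R=176
Round 4 (k=40): L=176 R=236

Answer: 20,24 24,107 107,176 176,236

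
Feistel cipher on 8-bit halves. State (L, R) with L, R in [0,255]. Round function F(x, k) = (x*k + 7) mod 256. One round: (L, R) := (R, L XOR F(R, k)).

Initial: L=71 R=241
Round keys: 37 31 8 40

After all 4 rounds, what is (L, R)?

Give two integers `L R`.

Round 1 (k=37): L=241 R=155
Round 2 (k=31): L=155 R=61
Round 3 (k=8): L=61 R=116
Round 4 (k=40): L=116 R=26

Answer: 116 26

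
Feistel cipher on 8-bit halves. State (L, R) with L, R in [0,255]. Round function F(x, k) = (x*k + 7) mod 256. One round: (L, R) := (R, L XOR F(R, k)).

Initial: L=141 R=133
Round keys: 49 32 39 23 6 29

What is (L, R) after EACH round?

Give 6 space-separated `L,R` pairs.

Round 1 (k=49): L=133 R=241
Round 2 (k=32): L=241 R=162
Round 3 (k=39): L=162 R=68
Round 4 (k=23): L=68 R=129
Round 5 (k=6): L=129 R=73
Round 6 (k=29): L=73 R=205

Answer: 133,241 241,162 162,68 68,129 129,73 73,205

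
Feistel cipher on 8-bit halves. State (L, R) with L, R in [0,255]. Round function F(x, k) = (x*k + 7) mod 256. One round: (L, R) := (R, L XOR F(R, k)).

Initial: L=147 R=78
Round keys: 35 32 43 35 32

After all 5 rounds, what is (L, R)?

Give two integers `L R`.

Round 1 (k=35): L=78 R=34
Round 2 (k=32): L=34 R=9
Round 3 (k=43): L=9 R=168
Round 4 (k=35): L=168 R=246
Round 5 (k=32): L=246 R=111

Answer: 246 111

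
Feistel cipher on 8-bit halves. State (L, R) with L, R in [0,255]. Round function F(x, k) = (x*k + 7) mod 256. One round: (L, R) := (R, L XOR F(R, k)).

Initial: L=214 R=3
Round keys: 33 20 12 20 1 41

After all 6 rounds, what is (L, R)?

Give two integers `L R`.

Round 1 (k=33): L=3 R=188
Round 2 (k=20): L=188 R=180
Round 3 (k=12): L=180 R=203
Round 4 (k=20): L=203 R=87
Round 5 (k=1): L=87 R=149
Round 6 (k=41): L=149 R=179

Answer: 149 179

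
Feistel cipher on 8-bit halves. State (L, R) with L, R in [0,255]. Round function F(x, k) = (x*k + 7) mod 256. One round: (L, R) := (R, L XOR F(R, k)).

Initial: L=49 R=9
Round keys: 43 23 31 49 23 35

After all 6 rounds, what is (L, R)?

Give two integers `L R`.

Round 1 (k=43): L=9 R=187
Round 2 (k=23): L=187 R=221
Round 3 (k=31): L=221 R=113
Round 4 (k=49): L=113 R=117
Round 5 (k=23): L=117 R=251
Round 6 (k=35): L=251 R=45

Answer: 251 45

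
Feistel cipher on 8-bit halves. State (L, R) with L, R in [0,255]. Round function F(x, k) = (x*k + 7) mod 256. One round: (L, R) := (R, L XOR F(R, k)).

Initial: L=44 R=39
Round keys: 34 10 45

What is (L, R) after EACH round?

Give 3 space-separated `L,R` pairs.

Round 1 (k=34): L=39 R=25
Round 2 (k=10): L=25 R=38
Round 3 (k=45): L=38 R=172

Answer: 39,25 25,38 38,172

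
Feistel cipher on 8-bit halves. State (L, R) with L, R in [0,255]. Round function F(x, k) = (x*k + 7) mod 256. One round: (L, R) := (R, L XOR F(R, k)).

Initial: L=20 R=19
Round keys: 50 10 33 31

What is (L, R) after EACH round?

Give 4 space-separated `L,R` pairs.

Round 1 (k=50): L=19 R=169
Round 2 (k=10): L=169 R=178
Round 3 (k=33): L=178 R=80
Round 4 (k=31): L=80 R=5

Answer: 19,169 169,178 178,80 80,5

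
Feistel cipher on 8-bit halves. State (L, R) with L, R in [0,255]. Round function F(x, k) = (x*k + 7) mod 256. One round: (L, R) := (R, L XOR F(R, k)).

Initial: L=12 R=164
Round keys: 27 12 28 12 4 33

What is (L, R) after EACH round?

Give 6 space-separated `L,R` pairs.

Round 1 (k=27): L=164 R=95
Round 2 (k=12): L=95 R=223
Round 3 (k=28): L=223 R=52
Round 4 (k=12): L=52 R=168
Round 5 (k=4): L=168 R=147
Round 6 (k=33): L=147 R=82

Answer: 164,95 95,223 223,52 52,168 168,147 147,82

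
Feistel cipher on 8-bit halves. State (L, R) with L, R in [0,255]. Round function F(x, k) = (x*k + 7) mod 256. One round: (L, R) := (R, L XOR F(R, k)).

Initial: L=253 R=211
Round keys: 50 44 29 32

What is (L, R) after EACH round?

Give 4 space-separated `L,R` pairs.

Answer: 211,192 192,212 212,203 203,179

Derivation:
Round 1 (k=50): L=211 R=192
Round 2 (k=44): L=192 R=212
Round 3 (k=29): L=212 R=203
Round 4 (k=32): L=203 R=179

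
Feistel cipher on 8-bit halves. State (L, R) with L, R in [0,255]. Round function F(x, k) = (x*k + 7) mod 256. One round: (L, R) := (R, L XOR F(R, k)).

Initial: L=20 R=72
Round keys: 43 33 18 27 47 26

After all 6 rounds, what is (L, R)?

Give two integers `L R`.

Answer: 250 230

Derivation:
Round 1 (k=43): L=72 R=11
Round 2 (k=33): L=11 R=58
Round 3 (k=18): L=58 R=16
Round 4 (k=27): L=16 R=141
Round 5 (k=47): L=141 R=250
Round 6 (k=26): L=250 R=230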